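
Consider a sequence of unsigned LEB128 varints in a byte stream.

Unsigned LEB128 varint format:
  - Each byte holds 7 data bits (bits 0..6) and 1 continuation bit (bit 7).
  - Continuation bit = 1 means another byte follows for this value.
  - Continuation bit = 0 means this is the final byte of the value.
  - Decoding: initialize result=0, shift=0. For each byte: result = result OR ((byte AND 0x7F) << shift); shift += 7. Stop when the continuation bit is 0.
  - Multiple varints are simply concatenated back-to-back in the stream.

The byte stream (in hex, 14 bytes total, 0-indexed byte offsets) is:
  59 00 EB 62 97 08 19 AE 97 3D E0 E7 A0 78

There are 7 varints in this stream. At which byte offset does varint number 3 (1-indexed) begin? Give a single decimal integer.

  byte[0]=0x59 cont=0 payload=0x59=89: acc |= 89<<0 -> acc=89 shift=7 [end]
Varint 1: bytes[0:1] = 59 -> value 89 (1 byte(s))
  byte[1]=0x00 cont=0 payload=0x00=0: acc |= 0<<0 -> acc=0 shift=7 [end]
Varint 2: bytes[1:2] = 00 -> value 0 (1 byte(s))
  byte[2]=0xEB cont=1 payload=0x6B=107: acc |= 107<<0 -> acc=107 shift=7
  byte[3]=0x62 cont=0 payload=0x62=98: acc |= 98<<7 -> acc=12651 shift=14 [end]
Varint 3: bytes[2:4] = EB 62 -> value 12651 (2 byte(s))
  byte[4]=0x97 cont=1 payload=0x17=23: acc |= 23<<0 -> acc=23 shift=7
  byte[5]=0x08 cont=0 payload=0x08=8: acc |= 8<<7 -> acc=1047 shift=14 [end]
Varint 4: bytes[4:6] = 97 08 -> value 1047 (2 byte(s))
  byte[6]=0x19 cont=0 payload=0x19=25: acc |= 25<<0 -> acc=25 shift=7 [end]
Varint 5: bytes[6:7] = 19 -> value 25 (1 byte(s))
  byte[7]=0xAE cont=1 payload=0x2E=46: acc |= 46<<0 -> acc=46 shift=7
  byte[8]=0x97 cont=1 payload=0x17=23: acc |= 23<<7 -> acc=2990 shift=14
  byte[9]=0x3D cont=0 payload=0x3D=61: acc |= 61<<14 -> acc=1002414 shift=21 [end]
Varint 6: bytes[7:10] = AE 97 3D -> value 1002414 (3 byte(s))
  byte[10]=0xE0 cont=1 payload=0x60=96: acc |= 96<<0 -> acc=96 shift=7
  byte[11]=0xE7 cont=1 payload=0x67=103: acc |= 103<<7 -> acc=13280 shift=14
  byte[12]=0xA0 cont=1 payload=0x20=32: acc |= 32<<14 -> acc=537568 shift=21
  byte[13]=0x78 cont=0 payload=0x78=120: acc |= 120<<21 -> acc=252195808 shift=28 [end]
Varint 7: bytes[10:14] = E0 E7 A0 78 -> value 252195808 (4 byte(s))

Answer: 2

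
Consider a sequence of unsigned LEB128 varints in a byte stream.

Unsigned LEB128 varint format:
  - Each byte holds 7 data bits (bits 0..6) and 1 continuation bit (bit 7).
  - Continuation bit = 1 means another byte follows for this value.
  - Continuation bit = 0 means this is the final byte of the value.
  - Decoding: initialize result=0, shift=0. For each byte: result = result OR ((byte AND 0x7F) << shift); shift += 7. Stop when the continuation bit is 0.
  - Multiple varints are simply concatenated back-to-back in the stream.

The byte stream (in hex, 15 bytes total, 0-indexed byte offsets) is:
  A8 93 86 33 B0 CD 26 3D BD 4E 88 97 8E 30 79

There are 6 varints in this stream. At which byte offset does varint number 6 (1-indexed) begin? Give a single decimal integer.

Answer: 14

Derivation:
  byte[0]=0xA8 cont=1 payload=0x28=40: acc |= 40<<0 -> acc=40 shift=7
  byte[1]=0x93 cont=1 payload=0x13=19: acc |= 19<<7 -> acc=2472 shift=14
  byte[2]=0x86 cont=1 payload=0x06=6: acc |= 6<<14 -> acc=100776 shift=21
  byte[3]=0x33 cont=0 payload=0x33=51: acc |= 51<<21 -> acc=107055528 shift=28 [end]
Varint 1: bytes[0:4] = A8 93 86 33 -> value 107055528 (4 byte(s))
  byte[4]=0xB0 cont=1 payload=0x30=48: acc |= 48<<0 -> acc=48 shift=7
  byte[5]=0xCD cont=1 payload=0x4D=77: acc |= 77<<7 -> acc=9904 shift=14
  byte[6]=0x26 cont=0 payload=0x26=38: acc |= 38<<14 -> acc=632496 shift=21 [end]
Varint 2: bytes[4:7] = B0 CD 26 -> value 632496 (3 byte(s))
  byte[7]=0x3D cont=0 payload=0x3D=61: acc |= 61<<0 -> acc=61 shift=7 [end]
Varint 3: bytes[7:8] = 3D -> value 61 (1 byte(s))
  byte[8]=0xBD cont=1 payload=0x3D=61: acc |= 61<<0 -> acc=61 shift=7
  byte[9]=0x4E cont=0 payload=0x4E=78: acc |= 78<<7 -> acc=10045 shift=14 [end]
Varint 4: bytes[8:10] = BD 4E -> value 10045 (2 byte(s))
  byte[10]=0x88 cont=1 payload=0x08=8: acc |= 8<<0 -> acc=8 shift=7
  byte[11]=0x97 cont=1 payload=0x17=23: acc |= 23<<7 -> acc=2952 shift=14
  byte[12]=0x8E cont=1 payload=0x0E=14: acc |= 14<<14 -> acc=232328 shift=21
  byte[13]=0x30 cont=0 payload=0x30=48: acc |= 48<<21 -> acc=100895624 shift=28 [end]
Varint 5: bytes[10:14] = 88 97 8E 30 -> value 100895624 (4 byte(s))
  byte[14]=0x79 cont=0 payload=0x79=121: acc |= 121<<0 -> acc=121 shift=7 [end]
Varint 6: bytes[14:15] = 79 -> value 121 (1 byte(s))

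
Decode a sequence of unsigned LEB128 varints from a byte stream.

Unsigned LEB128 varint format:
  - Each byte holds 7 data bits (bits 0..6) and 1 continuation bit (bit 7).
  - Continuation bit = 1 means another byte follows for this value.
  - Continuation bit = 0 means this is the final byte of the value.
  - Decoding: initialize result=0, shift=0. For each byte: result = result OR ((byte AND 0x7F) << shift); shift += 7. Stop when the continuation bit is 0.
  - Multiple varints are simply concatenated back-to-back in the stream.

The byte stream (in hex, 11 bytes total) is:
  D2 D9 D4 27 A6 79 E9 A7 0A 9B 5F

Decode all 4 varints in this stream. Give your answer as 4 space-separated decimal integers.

Answer: 83176658 15526 168937 12187

Derivation:
  byte[0]=0xD2 cont=1 payload=0x52=82: acc |= 82<<0 -> acc=82 shift=7
  byte[1]=0xD9 cont=1 payload=0x59=89: acc |= 89<<7 -> acc=11474 shift=14
  byte[2]=0xD4 cont=1 payload=0x54=84: acc |= 84<<14 -> acc=1387730 shift=21
  byte[3]=0x27 cont=0 payload=0x27=39: acc |= 39<<21 -> acc=83176658 shift=28 [end]
Varint 1: bytes[0:4] = D2 D9 D4 27 -> value 83176658 (4 byte(s))
  byte[4]=0xA6 cont=1 payload=0x26=38: acc |= 38<<0 -> acc=38 shift=7
  byte[5]=0x79 cont=0 payload=0x79=121: acc |= 121<<7 -> acc=15526 shift=14 [end]
Varint 2: bytes[4:6] = A6 79 -> value 15526 (2 byte(s))
  byte[6]=0xE9 cont=1 payload=0x69=105: acc |= 105<<0 -> acc=105 shift=7
  byte[7]=0xA7 cont=1 payload=0x27=39: acc |= 39<<7 -> acc=5097 shift=14
  byte[8]=0x0A cont=0 payload=0x0A=10: acc |= 10<<14 -> acc=168937 shift=21 [end]
Varint 3: bytes[6:9] = E9 A7 0A -> value 168937 (3 byte(s))
  byte[9]=0x9B cont=1 payload=0x1B=27: acc |= 27<<0 -> acc=27 shift=7
  byte[10]=0x5F cont=0 payload=0x5F=95: acc |= 95<<7 -> acc=12187 shift=14 [end]
Varint 4: bytes[9:11] = 9B 5F -> value 12187 (2 byte(s))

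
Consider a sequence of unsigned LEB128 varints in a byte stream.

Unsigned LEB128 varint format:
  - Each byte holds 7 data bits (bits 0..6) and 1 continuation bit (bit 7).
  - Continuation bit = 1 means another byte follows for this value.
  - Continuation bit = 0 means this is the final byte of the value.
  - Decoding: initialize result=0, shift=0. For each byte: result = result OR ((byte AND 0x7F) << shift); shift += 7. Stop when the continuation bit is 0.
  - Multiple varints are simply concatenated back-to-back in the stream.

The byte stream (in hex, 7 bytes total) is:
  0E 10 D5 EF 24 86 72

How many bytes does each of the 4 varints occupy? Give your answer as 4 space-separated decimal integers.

Answer: 1 1 3 2

Derivation:
  byte[0]=0x0E cont=0 payload=0x0E=14: acc |= 14<<0 -> acc=14 shift=7 [end]
Varint 1: bytes[0:1] = 0E -> value 14 (1 byte(s))
  byte[1]=0x10 cont=0 payload=0x10=16: acc |= 16<<0 -> acc=16 shift=7 [end]
Varint 2: bytes[1:2] = 10 -> value 16 (1 byte(s))
  byte[2]=0xD5 cont=1 payload=0x55=85: acc |= 85<<0 -> acc=85 shift=7
  byte[3]=0xEF cont=1 payload=0x6F=111: acc |= 111<<7 -> acc=14293 shift=14
  byte[4]=0x24 cont=0 payload=0x24=36: acc |= 36<<14 -> acc=604117 shift=21 [end]
Varint 3: bytes[2:5] = D5 EF 24 -> value 604117 (3 byte(s))
  byte[5]=0x86 cont=1 payload=0x06=6: acc |= 6<<0 -> acc=6 shift=7
  byte[6]=0x72 cont=0 payload=0x72=114: acc |= 114<<7 -> acc=14598 shift=14 [end]
Varint 4: bytes[5:7] = 86 72 -> value 14598 (2 byte(s))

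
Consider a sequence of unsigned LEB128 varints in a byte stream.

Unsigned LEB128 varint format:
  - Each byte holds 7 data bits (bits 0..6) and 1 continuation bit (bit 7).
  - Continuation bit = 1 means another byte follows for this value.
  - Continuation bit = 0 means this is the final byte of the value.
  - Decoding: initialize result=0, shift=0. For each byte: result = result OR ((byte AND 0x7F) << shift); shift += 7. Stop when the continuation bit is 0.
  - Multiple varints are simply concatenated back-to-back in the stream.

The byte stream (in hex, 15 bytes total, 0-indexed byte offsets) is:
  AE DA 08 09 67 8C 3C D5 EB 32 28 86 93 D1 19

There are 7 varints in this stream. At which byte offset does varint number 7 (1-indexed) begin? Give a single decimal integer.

  byte[0]=0xAE cont=1 payload=0x2E=46: acc |= 46<<0 -> acc=46 shift=7
  byte[1]=0xDA cont=1 payload=0x5A=90: acc |= 90<<7 -> acc=11566 shift=14
  byte[2]=0x08 cont=0 payload=0x08=8: acc |= 8<<14 -> acc=142638 shift=21 [end]
Varint 1: bytes[0:3] = AE DA 08 -> value 142638 (3 byte(s))
  byte[3]=0x09 cont=0 payload=0x09=9: acc |= 9<<0 -> acc=9 shift=7 [end]
Varint 2: bytes[3:4] = 09 -> value 9 (1 byte(s))
  byte[4]=0x67 cont=0 payload=0x67=103: acc |= 103<<0 -> acc=103 shift=7 [end]
Varint 3: bytes[4:5] = 67 -> value 103 (1 byte(s))
  byte[5]=0x8C cont=1 payload=0x0C=12: acc |= 12<<0 -> acc=12 shift=7
  byte[6]=0x3C cont=0 payload=0x3C=60: acc |= 60<<7 -> acc=7692 shift=14 [end]
Varint 4: bytes[5:7] = 8C 3C -> value 7692 (2 byte(s))
  byte[7]=0xD5 cont=1 payload=0x55=85: acc |= 85<<0 -> acc=85 shift=7
  byte[8]=0xEB cont=1 payload=0x6B=107: acc |= 107<<7 -> acc=13781 shift=14
  byte[9]=0x32 cont=0 payload=0x32=50: acc |= 50<<14 -> acc=832981 shift=21 [end]
Varint 5: bytes[7:10] = D5 EB 32 -> value 832981 (3 byte(s))
  byte[10]=0x28 cont=0 payload=0x28=40: acc |= 40<<0 -> acc=40 shift=7 [end]
Varint 6: bytes[10:11] = 28 -> value 40 (1 byte(s))
  byte[11]=0x86 cont=1 payload=0x06=6: acc |= 6<<0 -> acc=6 shift=7
  byte[12]=0x93 cont=1 payload=0x13=19: acc |= 19<<7 -> acc=2438 shift=14
  byte[13]=0xD1 cont=1 payload=0x51=81: acc |= 81<<14 -> acc=1329542 shift=21
  byte[14]=0x19 cont=0 payload=0x19=25: acc |= 25<<21 -> acc=53758342 shift=28 [end]
Varint 7: bytes[11:15] = 86 93 D1 19 -> value 53758342 (4 byte(s))

Answer: 11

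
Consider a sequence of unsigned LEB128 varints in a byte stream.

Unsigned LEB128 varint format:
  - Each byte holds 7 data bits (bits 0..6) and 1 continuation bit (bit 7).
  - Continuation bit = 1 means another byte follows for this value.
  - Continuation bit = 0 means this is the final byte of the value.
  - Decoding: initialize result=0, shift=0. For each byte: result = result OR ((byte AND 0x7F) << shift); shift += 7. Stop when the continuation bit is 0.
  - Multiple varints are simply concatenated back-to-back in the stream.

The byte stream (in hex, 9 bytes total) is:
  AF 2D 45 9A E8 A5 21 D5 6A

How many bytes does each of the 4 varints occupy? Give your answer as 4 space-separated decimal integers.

Answer: 2 1 4 2

Derivation:
  byte[0]=0xAF cont=1 payload=0x2F=47: acc |= 47<<0 -> acc=47 shift=7
  byte[1]=0x2D cont=0 payload=0x2D=45: acc |= 45<<7 -> acc=5807 shift=14 [end]
Varint 1: bytes[0:2] = AF 2D -> value 5807 (2 byte(s))
  byte[2]=0x45 cont=0 payload=0x45=69: acc |= 69<<0 -> acc=69 shift=7 [end]
Varint 2: bytes[2:3] = 45 -> value 69 (1 byte(s))
  byte[3]=0x9A cont=1 payload=0x1A=26: acc |= 26<<0 -> acc=26 shift=7
  byte[4]=0xE8 cont=1 payload=0x68=104: acc |= 104<<7 -> acc=13338 shift=14
  byte[5]=0xA5 cont=1 payload=0x25=37: acc |= 37<<14 -> acc=619546 shift=21
  byte[6]=0x21 cont=0 payload=0x21=33: acc |= 33<<21 -> acc=69825562 shift=28 [end]
Varint 3: bytes[3:7] = 9A E8 A5 21 -> value 69825562 (4 byte(s))
  byte[7]=0xD5 cont=1 payload=0x55=85: acc |= 85<<0 -> acc=85 shift=7
  byte[8]=0x6A cont=0 payload=0x6A=106: acc |= 106<<7 -> acc=13653 shift=14 [end]
Varint 4: bytes[7:9] = D5 6A -> value 13653 (2 byte(s))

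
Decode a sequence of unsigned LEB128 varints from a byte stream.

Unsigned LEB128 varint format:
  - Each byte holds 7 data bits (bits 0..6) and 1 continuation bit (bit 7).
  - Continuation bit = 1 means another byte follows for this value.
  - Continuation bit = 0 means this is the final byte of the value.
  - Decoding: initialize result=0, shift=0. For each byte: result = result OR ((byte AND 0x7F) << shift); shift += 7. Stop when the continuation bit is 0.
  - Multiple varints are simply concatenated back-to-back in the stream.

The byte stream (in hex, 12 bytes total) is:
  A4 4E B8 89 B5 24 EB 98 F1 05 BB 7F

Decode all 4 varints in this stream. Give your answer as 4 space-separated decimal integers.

  byte[0]=0xA4 cont=1 payload=0x24=36: acc |= 36<<0 -> acc=36 shift=7
  byte[1]=0x4E cont=0 payload=0x4E=78: acc |= 78<<7 -> acc=10020 shift=14 [end]
Varint 1: bytes[0:2] = A4 4E -> value 10020 (2 byte(s))
  byte[2]=0xB8 cont=1 payload=0x38=56: acc |= 56<<0 -> acc=56 shift=7
  byte[3]=0x89 cont=1 payload=0x09=9: acc |= 9<<7 -> acc=1208 shift=14
  byte[4]=0xB5 cont=1 payload=0x35=53: acc |= 53<<14 -> acc=869560 shift=21
  byte[5]=0x24 cont=0 payload=0x24=36: acc |= 36<<21 -> acc=76367032 shift=28 [end]
Varint 2: bytes[2:6] = B8 89 B5 24 -> value 76367032 (4 byte(s))
  byte[6]=0xEB cont=1 payload=0x6B=107: acc |= 107<<0 -> acc=107 shift=7
  byte[7]=0x98 cont=1 payload=0x18=24: acc |= 24<<7 -> acc=3179 shift=14
  byte[8]=0xF1 cont=1 payload=0x71=113: acc |= 113<<14 -> acc=1854571 shift=21
  byte[9]=0x05 cont=0 payload=0x05=5: acc |= 5<<21 -> acc=12340331 shift=28 [end]
Varint 3: bytes[6:10] = EB 98 F1 05 -> value 12340331 (4 byte(s))
  byte[10]=0xBB cont=1 payload=0x3B=59: acc |= 59<<0 -> acc=59 shift=7
  byte[11]=0x7F cont=0 payload=0x7F=127: acc |= 127<<7 -> acc=16315 shift=14 [end]
Varint 4: bytes[10:12] = BB 7F -> value 16315 (2 byte(s))

Answer: 10020 76367032 12340331 16315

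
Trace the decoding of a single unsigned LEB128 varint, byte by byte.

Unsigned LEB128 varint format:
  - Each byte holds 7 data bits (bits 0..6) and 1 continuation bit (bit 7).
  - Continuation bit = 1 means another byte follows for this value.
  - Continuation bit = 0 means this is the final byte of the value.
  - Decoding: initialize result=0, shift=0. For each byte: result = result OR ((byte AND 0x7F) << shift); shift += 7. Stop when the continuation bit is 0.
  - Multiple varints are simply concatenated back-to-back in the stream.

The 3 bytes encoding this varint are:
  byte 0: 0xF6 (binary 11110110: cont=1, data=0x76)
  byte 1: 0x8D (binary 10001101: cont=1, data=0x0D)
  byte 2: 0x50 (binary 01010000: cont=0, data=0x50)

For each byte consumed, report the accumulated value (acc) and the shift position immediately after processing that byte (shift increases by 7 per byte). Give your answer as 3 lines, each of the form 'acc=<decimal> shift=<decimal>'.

Answer: acc=118 shift=7
acc=1782 shift=14
acc=1312502 shift=21

Derivation:
byte 0=0xF6: payload=0x76=118, contrib = 118<<0 = 118; acc -> 118, shift -> 7
byte 1=0x8D: payload=0x0D=13, contrib = 13<<7 = 1664; acc -> 1782, shift -> 14
byte 2=0x50: payload=0x50=80, contrib = 80<<14 = 1310720; acc -> 1312502, shift -> 21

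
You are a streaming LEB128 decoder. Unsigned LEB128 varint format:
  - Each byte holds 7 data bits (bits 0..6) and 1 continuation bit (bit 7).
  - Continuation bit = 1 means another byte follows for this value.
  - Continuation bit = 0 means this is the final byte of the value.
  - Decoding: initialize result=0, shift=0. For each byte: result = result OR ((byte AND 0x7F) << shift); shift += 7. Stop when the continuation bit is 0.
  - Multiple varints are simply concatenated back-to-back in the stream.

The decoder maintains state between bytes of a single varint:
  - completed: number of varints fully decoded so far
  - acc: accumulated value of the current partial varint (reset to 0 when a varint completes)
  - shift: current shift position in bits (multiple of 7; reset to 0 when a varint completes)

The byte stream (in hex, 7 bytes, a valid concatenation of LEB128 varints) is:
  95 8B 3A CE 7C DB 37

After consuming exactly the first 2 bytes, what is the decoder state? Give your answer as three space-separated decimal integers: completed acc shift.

Answer: 0 1429 14

Derivation:
byte[0]=0x95 cont=1 payload=0x15: acc |= 21<<0 -> completed=0 acc=21 shift=7
byte[1]=0x8B cont=1 payload=0x0B: acc |= 11<<7 -> completed=0 acc=1429 shift=14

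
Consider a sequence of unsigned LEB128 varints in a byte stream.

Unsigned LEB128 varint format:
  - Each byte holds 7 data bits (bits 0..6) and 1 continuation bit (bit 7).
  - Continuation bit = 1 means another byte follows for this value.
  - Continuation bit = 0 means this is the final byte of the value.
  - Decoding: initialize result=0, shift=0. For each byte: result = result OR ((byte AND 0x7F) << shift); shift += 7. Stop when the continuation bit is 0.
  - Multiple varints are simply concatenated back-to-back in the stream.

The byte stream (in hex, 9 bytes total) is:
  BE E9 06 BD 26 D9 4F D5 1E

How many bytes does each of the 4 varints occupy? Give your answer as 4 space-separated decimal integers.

  byte[0]=0xBE cont=1 payload=0x3E=62: acc |= 62<<0 -> acc=62 shift=7
  byte[1]=0xE9 cont=1 payload=0x69=105: acc |= 105<<7 -> acc=13502 shift=14
  byte[2]=0x06 cont=0 payload=0x06=6: acc |= 6<<14 -> acc=111806 shift=21 [end]
Varint 1: bytes[0:3] = BE E9 06 -> value 111806 (3 byte(s))
  byte[3]=0xBD cont=1 payload=0x3D=61: acc |= 61<<0 -> acc=61 shift=7
  byte[4]=0x26 cont=0 payload=0x26=38: acc |= 38<<7 -> acc=4925 shift=14 [end]
Varint 2: bytes[3:5] = BD 26 -> value 4925 (2 byte(s))
  byte[5]=0xD9 cont=1 payload=0x59=89: acc |= 89<<0 -> acc=89 shift=7
  byte[6]=0x4F cont=0 payload=0x4F=79: acc |= 79<<7 -> acc=10201 shift=14 [end]
Varint 3: bytes[5:7] = D9 4F -> value 10201 (2 byte(s))
  byte[7]=0xD5 cont=1 payload=0x55=85: acc |= 85<<0 -> acc=85 shift=7
  byte[8]=0x1E cont=0 payload=0x1E=30: acc |= 30<<7 -> acc=3925 shift=14 [end]
Varint 4: bytes[7:9] = D5 1E -> value 3925 (2 byte(s))

Answer: 3 2 2 2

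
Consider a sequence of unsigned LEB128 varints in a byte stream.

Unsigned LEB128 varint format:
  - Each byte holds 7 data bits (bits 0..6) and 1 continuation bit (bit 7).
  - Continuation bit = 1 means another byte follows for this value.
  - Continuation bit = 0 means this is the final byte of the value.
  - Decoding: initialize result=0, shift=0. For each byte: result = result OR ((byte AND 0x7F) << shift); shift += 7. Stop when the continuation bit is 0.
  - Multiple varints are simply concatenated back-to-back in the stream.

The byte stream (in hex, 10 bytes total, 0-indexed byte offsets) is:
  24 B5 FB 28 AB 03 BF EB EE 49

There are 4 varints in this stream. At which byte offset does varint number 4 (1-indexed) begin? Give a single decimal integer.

  byte[0]=0x24 cont=0 payload=0x24=36: acc |= 36<<0 -> acc=36 shift=7 [end]
Varint 1: bytes[0:1] = 24 -> value 36 (1 byte(s))
  byte[1]=0xB5 cont=1 payload=0x35=53: acc |= 53<<0 -> acc=53 shift=7
  byte[2]=0xFB cont=1 payload=0x7B=123: acc |= 123<<7 -> acc=15797 shift=14
  byte[3]=0x28 cont=0 payload=0x28=40: acc |= 40<<14 -> acc=671157 shift=21 [end]
Varint 2: bytes[1:4] = B5 FB 28 -> value 671157 (3 byte(s))
  byte[4]=0xAB cont=1 payload=0x2B=43: acc |= 43<<0 -> acc=43 shift=7
  byte[5]=0x03 cont=0 payload=0x03=3: acc |= 3<<7 -> acc=427 shift=14 [end]
Varint 3: bytes[4:6] = AB 03 -> value 427 (2 byte(s))
  byte[6]=0xBF cont=1 payload=0x3F=63: acc |= 63<<0 -> acc=63 shift=7
  byte[7]=0xEB cont=1 payload=0x6B=107: acc |= 107<<7 -> acc=13759 shift=14
  byte[8]=0xEE cont=1 payload=0x6E=110: acc |= 110<<14 -> acc=1815999 shift=21
  byte[9]=0x49 cont=0 payload=0x49=73: acc |= 73<<21 -> acc=154908095 shift=28 [end]
Varint 4: bytes[6:10] = BF EB EE 49 -> value 154908095 (4 byte(s))

Answer: 6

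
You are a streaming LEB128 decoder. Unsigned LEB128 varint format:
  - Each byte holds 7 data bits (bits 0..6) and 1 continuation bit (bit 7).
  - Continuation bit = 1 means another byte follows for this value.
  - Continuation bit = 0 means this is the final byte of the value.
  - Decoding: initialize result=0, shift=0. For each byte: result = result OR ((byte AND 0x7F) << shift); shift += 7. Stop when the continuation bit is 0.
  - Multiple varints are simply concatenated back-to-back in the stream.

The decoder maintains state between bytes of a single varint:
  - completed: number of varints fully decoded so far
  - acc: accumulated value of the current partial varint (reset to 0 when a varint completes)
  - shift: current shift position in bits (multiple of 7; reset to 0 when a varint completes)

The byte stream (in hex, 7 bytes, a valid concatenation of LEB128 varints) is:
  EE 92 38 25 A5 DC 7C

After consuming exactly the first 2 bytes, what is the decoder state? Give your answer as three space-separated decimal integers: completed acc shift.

Answer: 0 2414 14

Derivation:
byte[0]=0xEE cont=1 payload=0x6E: acc |= 110<<0 -> completed=0 acc=110 shift=7
byte[1]=0x92 cont=1 payload=0x12: acc |= 18<<7 -> completed=0 acc=2414 shift=14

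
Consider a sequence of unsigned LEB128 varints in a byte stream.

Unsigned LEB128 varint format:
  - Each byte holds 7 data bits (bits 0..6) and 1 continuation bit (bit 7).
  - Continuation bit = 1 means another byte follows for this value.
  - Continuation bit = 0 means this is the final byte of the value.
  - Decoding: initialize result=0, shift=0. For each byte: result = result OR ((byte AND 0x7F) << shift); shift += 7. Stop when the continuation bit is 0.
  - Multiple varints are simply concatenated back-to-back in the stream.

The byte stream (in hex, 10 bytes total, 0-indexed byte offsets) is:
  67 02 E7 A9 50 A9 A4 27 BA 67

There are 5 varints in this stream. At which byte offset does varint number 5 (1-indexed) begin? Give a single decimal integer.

Answer: 8

Derivation:
  byte[0]=0x67 cont=0 payload=0x67=103: acc |= 103<<0 -> acc=103 shift=7 [end]
Varint 1: bytes[0:1] = 67 -> value 103 (1 byte(s))
  byte[1]=0x02 cont=0 payload=0x02=2: acc |= 2<<0 -> acc=2 shift=7 [end]
Varint 2: bytes[1:2] = 02 -> value 2 (1 byte(s))
  byte[2]=0xE7 cont=1 payload=0x67=103: acc |= 103<<0 -> acc=103 shift=7
  byte[3]=0xA9 cont=1 payload=0x29=41: acc |= 41<<7 -> acc=5351 shift=14
  byte[4]=0x50 cont=0 payload=0x50=80: acc |= 80<<14 -> acc=1316071 shift=21 [end]
Varint 3: bytes[2:5] = E7 A9 50 -> value 1316071 (3 byte(s))
  byte[5]=0xA9 cont=1 payload=0x29=41: acc |= 41<<0 -> acc=41 shift=7
  byte[6]=0xA4 cont=1 payload=0x24=36: acc |= 36<<7 -> acc=4649 shift=14
  byte[7]=0x27 cont=0 payload=0x27=39: acc |= 39<<14 -> acc=643625 shift=21 [end]
Varint 4: bytes[5:8] = A9 A4 27 -> value 643625 (3 byte(s))
  byte[8]=0xBA cont=1 payload=0x3A=58: acc |= 58<<0 -> acc=58 shift=7
  byte[9]=0x67 cont=0 payload=0x67=103: acc |= 103<<7 -> acc=13242 shift=14 [end]
Varint 5: bytes[8:10] = BA 67 -> value 13242 (2 byte(s))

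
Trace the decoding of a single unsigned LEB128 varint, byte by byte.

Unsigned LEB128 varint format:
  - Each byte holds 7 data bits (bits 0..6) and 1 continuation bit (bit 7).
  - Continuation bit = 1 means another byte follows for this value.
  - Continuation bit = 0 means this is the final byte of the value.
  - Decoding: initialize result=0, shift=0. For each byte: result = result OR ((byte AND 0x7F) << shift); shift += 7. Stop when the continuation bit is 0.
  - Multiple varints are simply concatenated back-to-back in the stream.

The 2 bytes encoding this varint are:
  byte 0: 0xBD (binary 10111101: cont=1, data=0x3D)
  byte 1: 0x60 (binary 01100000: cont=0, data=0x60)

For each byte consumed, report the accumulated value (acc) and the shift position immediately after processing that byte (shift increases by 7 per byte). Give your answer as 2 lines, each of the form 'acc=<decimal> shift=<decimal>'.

Answer: acc=61 shift=7
acc=12349 shift=14

Derivation:
byte 0=0xBD: payload=0x3D=61, contrib = 61<<0 = 61; acc -> 61, shift -> 7
byte 1=0x60: payload=0x60=96, contrib = 96<<7 = 12288; acc -> 12349, shift -> 14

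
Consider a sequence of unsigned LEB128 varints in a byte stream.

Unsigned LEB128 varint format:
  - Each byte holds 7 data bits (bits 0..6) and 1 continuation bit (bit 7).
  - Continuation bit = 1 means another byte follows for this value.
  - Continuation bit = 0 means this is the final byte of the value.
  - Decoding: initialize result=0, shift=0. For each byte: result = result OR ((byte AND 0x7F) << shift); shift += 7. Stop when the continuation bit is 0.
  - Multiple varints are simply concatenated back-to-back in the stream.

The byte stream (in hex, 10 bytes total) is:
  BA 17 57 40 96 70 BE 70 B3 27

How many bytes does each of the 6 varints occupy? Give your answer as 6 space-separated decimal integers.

Answer: 2 1 1 2 2 2

Derivation:
  byte[0]=0xBA cont=1 payload=0x3A=58: acc |= 58<<0 -> acc=58 shift=7
  byte[1]=0x17 cont=0 payload=0x17=23: acc |= 23<<7 -> acc=3002 shift=14 [end]
Varint 1: bytes[0:2] = BA 17 -> value 3002 (2 byte(s))
  byte[2]=0x57 cont=0 payload=0x57=87: acc |= 87<<0 -> acc=87 shift=7 [end]
Varint 2: bytes[2:3] = 57 -> value 87 (1 byte(s))
  byte[3]=0x40 cont=0 payload=0x40=64: acc |= 64<<0 -> acc=64 shift=7 [end]
Varint 3: bytes[3:4] = 40 -> value 64 (1 byte(s))
  byte[4]=0x96 cont=1 payload=0x16=22: acc |= 22<<0 -> acc=22 shift=7
  byte[5]=0x70 cont=0 payload=0x70=112: acc |= 112<<7 -> acc=14358 shift=14 [end]
Varint 4: bytes[4:6] = 96 70 -> value 14358 (2 byte(s))
  byte[6]=0xBE cont=1 payload=0x3E=62: acc |= 62<<0 -> acc=62 shift=7
  byte[7]=0x70 cont=0 payload=0x70=112: acc |= 112<<7 -> acc=14398 shift=14 [end]
Varint 5: bytes[6:8] = BE 70 -> value 14398 (2 byte(s))
  byte[8]=0xB3 cont=1 payload=0x33=51: acc |= 51<<0 -> acc=51 shift=7
  byte[9]=0x27 cont=0 payload=0x27=39: acc |= 39<<7 -> acc=5043 shift=14 [end]
Varint 6: bytes[8:10] = B3 27 -> value 5043 (2 byte(s))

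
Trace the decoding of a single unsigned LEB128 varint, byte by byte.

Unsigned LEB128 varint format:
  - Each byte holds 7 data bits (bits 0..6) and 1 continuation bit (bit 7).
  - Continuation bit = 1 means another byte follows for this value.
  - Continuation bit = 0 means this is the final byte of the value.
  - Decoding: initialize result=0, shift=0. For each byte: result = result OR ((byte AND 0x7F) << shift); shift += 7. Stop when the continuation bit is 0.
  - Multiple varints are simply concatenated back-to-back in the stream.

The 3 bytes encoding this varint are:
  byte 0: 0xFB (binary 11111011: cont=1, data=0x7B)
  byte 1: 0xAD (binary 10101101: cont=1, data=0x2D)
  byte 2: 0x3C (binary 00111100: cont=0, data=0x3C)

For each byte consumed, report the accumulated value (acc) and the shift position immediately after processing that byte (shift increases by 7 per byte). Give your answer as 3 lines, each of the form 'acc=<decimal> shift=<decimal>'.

Answer: acc=123 shift=7
acc=5883 shift=14
acc=988923 shift=21

Derivation:
byte 0=0xFB: payload=0x7B=123, contrib = 123<<0 = 123; acc -> 123, shift -> 7
byte 1=0xAD: payload=0x2D=45, contrib = 45<<7 = 5760; acc -> 5883, shift -> 14
byte 2=0x3C: payload=0x3C=60, contrib = 60<<14 = 983040; acc -> 988923, shift -> 21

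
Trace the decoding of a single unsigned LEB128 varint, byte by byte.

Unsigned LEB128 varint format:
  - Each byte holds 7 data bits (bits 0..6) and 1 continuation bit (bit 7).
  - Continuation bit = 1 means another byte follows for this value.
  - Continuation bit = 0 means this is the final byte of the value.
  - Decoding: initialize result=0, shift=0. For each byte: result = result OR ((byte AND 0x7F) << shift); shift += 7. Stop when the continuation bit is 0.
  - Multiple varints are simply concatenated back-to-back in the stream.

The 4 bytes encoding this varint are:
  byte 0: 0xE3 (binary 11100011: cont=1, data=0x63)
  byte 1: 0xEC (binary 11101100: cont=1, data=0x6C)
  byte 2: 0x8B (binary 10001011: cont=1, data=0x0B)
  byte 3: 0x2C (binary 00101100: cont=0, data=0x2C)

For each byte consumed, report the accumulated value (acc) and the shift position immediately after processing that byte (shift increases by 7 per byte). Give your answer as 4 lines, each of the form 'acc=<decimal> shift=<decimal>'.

byte 0=0xE3: payload=0x63=99, contrib = 99<<0 = 99; acc -> 99, shift -> 7
byte 1=0xEC: payload=0x6C=108, contrib = 108<<7 = 13824; acc -> 13923, shift -> 14
byte 2=0x8B: payload=0x0B=11, contrib = 11<<14 = 180224; acc -> 194147, shift -> 21
byte 3=0x2C: payload=0x2C=44, contrib = 44<<21 = 92274688; acc -> 92468835, shift -> 28

Answer: acc=99 shift=7
acc=13923 shift=14
acc=194147 shift=21
acc=92468835 shift=28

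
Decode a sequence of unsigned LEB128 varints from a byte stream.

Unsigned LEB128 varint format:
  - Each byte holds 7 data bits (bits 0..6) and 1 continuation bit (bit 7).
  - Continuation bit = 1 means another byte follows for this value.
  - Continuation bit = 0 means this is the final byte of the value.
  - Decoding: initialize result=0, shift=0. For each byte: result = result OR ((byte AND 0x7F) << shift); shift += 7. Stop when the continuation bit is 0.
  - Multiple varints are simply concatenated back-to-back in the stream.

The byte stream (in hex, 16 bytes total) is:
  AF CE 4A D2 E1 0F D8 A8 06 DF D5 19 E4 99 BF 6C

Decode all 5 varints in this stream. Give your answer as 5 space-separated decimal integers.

  byte[0]=0xAF cont=1 payload=0x2F=47: acc |= 47<<0 -> acc=47 shift=7
  byte[1]=0xCE cont=1 payload=0x4E=78: acc |= 78<<7 -> acc=10031 shift=14
  byte[2]=0x4A cont=0 payload=0x4A=74: acc |= 74<<14 -> acc=1222447 shift=21 [end]
Varint 1: bytes[0:3] = AF CE 4A -> value 1222447 (3 byte(s))
  byte[3]=0xD2 cont=1 payload=0x52=82: acc |= 82<<0 -> acc=82 shift=7
  byte[4]=0xE1 cont=1 payload=0x61=97: acc |= 97<<7 -> acc=12498 shift=14
  byte[5]=0x0F cont=0 payload=0x0F=15: acc |= 15<<14 -> acc=258258 shift=21 [end]
Varint 2: bytes[3:6] = D2 E1 0F -> value 258258 (3 byte(s))
  byte[6]=0xD8 cont=1 payload=0x58=88: acc |= 88<<0 -> acc=88 shift=7
  byte[7]=0xA8 cont=1 payload=0x28=40: acc |= 40<<7 -> acc=5208 shift=14
  byte[8]=0x06 cont=0 payload=0x06=6: acc |= 6<<14 -> acc=103512 shift=21 [end]
Varint 3: bytes[6:9] = D8 A8 06 -> value 103512 (3 byte(s))
  byte[9]=0xDF cont=1 payload=0x5F=95: acc |= 95<<0 -> acc=95 shift=7
  byte[10]=0xD5 cont=1 payload=0x55=85: acc |= 85<<7 -> acc=10975 shift=14
  byte[11]=0x19 cont=0 payload=0x19=25: acc |= 25<<14 -> acc=420575 shift=21 [end]
Varint 4: bytes[9:12] = DF D5 19 -> value 420575 (3 byte(s))
  byte[12]=0xE4 cont=1 payload=0x64=100: acc |= 100<<0 -> acc=100 shift=7
  byte[13]=0x99 cont=1 payload=0x19=25: acc |= 25<<7 -> acc=3300 shift=14
  byte[14]=0xBF cont=1 payload=0x3F=63: acc |= 63<<14 -> acc=1035492 shift=21
  byte[15]=0x6C cont=0 payload=0x6C=108: acc |= 108<<21 -> acc=227527908 shift=28 [end]
Varint 5: bytes[12:16] = E4 99 BF 6C -> value 227527908 (4 byte(s))

Answer: 1222447 258258 103512 420575 227527908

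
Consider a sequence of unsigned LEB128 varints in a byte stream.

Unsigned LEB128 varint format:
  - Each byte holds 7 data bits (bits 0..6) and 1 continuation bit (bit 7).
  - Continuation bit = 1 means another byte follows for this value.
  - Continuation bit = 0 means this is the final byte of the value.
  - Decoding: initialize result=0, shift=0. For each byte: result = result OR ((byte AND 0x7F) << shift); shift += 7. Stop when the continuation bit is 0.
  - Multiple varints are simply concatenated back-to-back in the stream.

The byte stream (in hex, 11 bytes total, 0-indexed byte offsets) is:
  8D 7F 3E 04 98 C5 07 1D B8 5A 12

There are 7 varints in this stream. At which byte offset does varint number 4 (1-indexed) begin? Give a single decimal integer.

  byte[0]=0x8D cont=1 payload=0x0D=13: acc |= 13<<0 -> acc=13 shift=7
  byte[1]=0x7F cont=0 payload=0x7F=127: acc |= 127<<7 -> acc=16269 shift=14 [end]
Varint 1: bytes[0:2] = 8D 7F -> value 16269 (2 byte(s))
  byte[2]=0x3E cont=0 payload=0x3E=62: acc |= 62<<0 -> acc=62 shift=7 [end]
Varint 2: bytes[2:3] = 3E -> value 62 (1 byte(s))
  byte[3]=0x04 cont=0 payload=0x04=4: acc |= 4<<0 -> acc=4 shift=7 [end]
Varint 3: bytes[3:4] = 04 -> value 4 (1 byte(s))
  byte[4]=0x98 cont=1 payload=0x18=24: acc |= 24<<0 -> acc=24 shift=7
  byte[5]=0xC5 cont=1 payload=0x45=69: acc |= 69<<7 -> acc=8856 shift=14
  byte[6]=0x07 cont=0 payload=0x07=7: acc |= 7<<14 -> acc=123544 shift=21 [end]
Varint 4: bytes[4:7] = 98 C5 07 -> value 123544 (3 byte(s))
  byte[7]=0x1D cont=0 payload=0x1D=29: acc |= 29<<0 -> acc=29 shift=7 [end]
Varint 5: bytes[7:8] = 1D -> value 29 (1 byte(s))
  byte[8]=0xB8 cont=1 payload=0x38=56: acc |= 56<<0 -> acc=56 shift=7
  byte[9]=0x5A cont=0 payload=0x5A=90: acc |= 90<<7 -> acc=11576 shift=14 [end]
Varint 6: bytes[8:10] = B8 5A -> value 11576 (2 byte(s))
  byte[10]=0x12 cont=0 payload=0x12=18: acc |= 18<<0 -> acc=18 shift=7 [end]
Varint 7: bytes[10:11] = 12 -> value 18 (1 byte(s))

Answer: 4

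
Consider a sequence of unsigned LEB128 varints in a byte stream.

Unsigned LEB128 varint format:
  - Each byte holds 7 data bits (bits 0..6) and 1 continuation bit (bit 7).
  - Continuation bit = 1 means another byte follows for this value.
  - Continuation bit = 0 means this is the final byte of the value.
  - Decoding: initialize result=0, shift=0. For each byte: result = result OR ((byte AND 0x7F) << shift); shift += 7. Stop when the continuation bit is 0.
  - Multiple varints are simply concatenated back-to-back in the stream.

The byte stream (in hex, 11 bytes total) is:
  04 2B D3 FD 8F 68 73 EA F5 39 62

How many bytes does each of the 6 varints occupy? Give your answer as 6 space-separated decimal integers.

  byte[0]=0x04 cont=0 payload=0x04=4: acc |= 4<<0 -> acc=4 shift=7 [end]
Varint 1: bytes[0:1] = 04 -> value 4 (1 byte(s))
  byte[1]=0x2B cont=0 payload=0x2B=43: acc |= 43<<0 -> acc=43 shift=7 [end]
Varint 2: bytes[1:2] = 2B -> value 43 (1 byte(s))
  byte[2]=0xD3 cont=1 payload=0x53=83: acc |= 83<<0 -> acc=83 shift=7
  byte[3]=0xFD cont=1 payload=0x7D=125: acc |= 125<<7 -> acc=16083 shift=14
  byte[4]=0x8F cont=1 payload=0x0F=15: acc |= 15<<14 -> acc=261843 shift=21
  byte[5]=0x68 cont=0 payload=0x68=104: acc |= 104<<21 -> acc=218365651 shift=28 [end]
Varint 3: bytes[2:6] = D3 FD 8F 68 -> value 218365651 (4 byte(s))
  byte[6]=0x73 cont=0 payload=0x73=115: acc |= 115<<0 -> acc=115 shift=7 [end]
Varint 4: bytes[6:7] = 73 -> value 115 (1 byte(s))
  byte[7]=0xEA cont=1 payload=0x6A=106: acc |= 106<<0 -> acc=106 shift=7
  byte[8]=0xF5 cont=1 payload=0x75=117: acc |= 117<<7 -> acc=15082 shift=14
  byte[9]=0x39 cont=0 payload=0x39=57: acc |= 57<<14 -> acc=948970 shift=21 [end]
Varint 5: bytes[7:10] = EA F5 39 -> value 948970 (3 byte(s))
  byte[10]=0x62 cont=0 payload=0x62=98: acc |= 98<<0 -> acc=98 shift=7 [end]
Varint 6: bytes[10:11] = 62 -> value 98 (1 byte(s))

Answer: 1 1 4 1 3 1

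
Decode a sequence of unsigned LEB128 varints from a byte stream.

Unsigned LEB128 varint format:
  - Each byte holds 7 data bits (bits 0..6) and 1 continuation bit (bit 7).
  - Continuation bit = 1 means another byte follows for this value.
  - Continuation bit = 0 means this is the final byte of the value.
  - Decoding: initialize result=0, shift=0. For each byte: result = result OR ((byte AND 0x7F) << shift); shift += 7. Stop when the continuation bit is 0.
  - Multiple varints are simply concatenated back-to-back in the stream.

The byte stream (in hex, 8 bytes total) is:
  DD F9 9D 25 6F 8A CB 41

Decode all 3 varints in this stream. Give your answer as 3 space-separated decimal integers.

  byte[0]=0xDD cont=1 payload=0x5D=93: acc |= 93<<0 -> acc=93 shift=7
  byte[1]=0xF9 cont=1 payload=0x79=121: acc |= 121<<7 -> acc=15581 shift=14
  byte[2]=0x9D cont=1 payload=0x1D=29: acc |= 29<<14 -> acc=490717 shift=21
  byte[3]=0x25 cont=0 payload=0x25=37: acc |= 37<<21 -> acc=78085341 shift=28 [end]
Varint 1: bytes[0:4] = DD F9 9D 25 -> value 78085341 (4 byte(s))
  byte[4]=0x6F cont=0 payload=0x6F=111: acc |= 111<<0 -> acc=111 shift=7 [end]
Varint 2: bytes[4:5] = 6F -> value 111 (1 byte(s))
  byte[5]=0x8A cont=1 payload=0x0A=10: acc |= 10<<0 -> acc=10 shift=7
  byte[6]=0xCB cont=1 payload=0x4B=75: acc |= 75<<7 -> acc=9610 shift=14
  byte[7]=0x41 cont=0 payload=0x41=65: acc |= 65<<14 -> acc=1074570 shift=21 [end]
Varint 3: bytes[5:8] = 8A CB 41 -> value 1074570 (3 byte(s))

Answer: 78085341 111 1074570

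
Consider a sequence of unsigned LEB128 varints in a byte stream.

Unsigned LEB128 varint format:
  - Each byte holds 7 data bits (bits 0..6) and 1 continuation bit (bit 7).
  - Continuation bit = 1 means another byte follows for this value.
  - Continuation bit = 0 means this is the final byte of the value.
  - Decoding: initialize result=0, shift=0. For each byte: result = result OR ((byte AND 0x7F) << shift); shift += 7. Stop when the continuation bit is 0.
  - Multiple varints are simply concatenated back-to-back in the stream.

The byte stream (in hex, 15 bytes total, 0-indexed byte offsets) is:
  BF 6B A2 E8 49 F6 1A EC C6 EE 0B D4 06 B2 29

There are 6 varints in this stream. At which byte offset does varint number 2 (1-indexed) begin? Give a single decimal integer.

Answer: 2

Derivation:
  byte[0]=0xBF cont=1 payload=0x3F=63: acc |= 63<<0 -> acc=63 shift=7
  byte[1]=0x6B cont=0 payload=0x6B=107: acc |= 107<<7 -> acc=13759 shift=14 [end]
Varint 1: bytes[0:2] = BF 6B -> value 13759 (2 byte(s))
  byte[2]=0xA2 cont=1 payload=0x22=34: acc |= 34<<0 -> acc=34 shift=7
  byte[3]=0xE8 cont=1 payload=0x68=104: acc |= 104<<7 -> acc=13346 shift=14
  byte[4]=0x49 cont=0 payload=0x49=73: acc |= 73<<14 -> acc=1209378 shift=21 [end]
Varint 2: bytes[2:5] = A2 E8 49 -> value 1209378 (3 byte(s))
  byte[5]=0xF6 cont=1 payload=0x76=118: acc |= 118<<0 -> acc=118 shift=7
  byte[6]=0x1A cont=0 payload=0x1A=26: acc |= 26<<7 -> acc=3446 shift=14 [end]
Varint 3: bytes[5:7] = F6 1A -> value 3446 (2 byte(s))
  byte[7]=0xEC cont=1 payload=0x6C=108: acc |= 108<<0 -> acc=108 shift=7
  byte[8]=0xC6 cont=1 payload=0x46=70: acc |= 70<<7 -> acc=9068 shift=14
  byte[9]=0xEE cont=1 payload=0x6E=110: acc |= 110<<14 -> acc=1811308 shift=21
  byte[10]=0x0B cont=0 payload=0x0B=11: acc |= 11<<21 -> acc=24879980 shift=28 [end]
Varint 4: bytes[7:11] = EC C6 EE 0B -> value 24879980 (4 byte(s))
  byte[11]=0xD4 cont=1 payload=0x54=84: acc |= 84<<0 -> acc=84 shift=7
  byte[12]=0x06 cont=0 payload=0x06=6: acc |= 6<<7 -> acc=852 shift=14 [end]
Varint 5: bytes[11:13] = D4 06 -> value 852 (2 byte(s))
  byte[13]=0xB2 cont=1 payload=0x32=50: acc |= 50<<0 -> acc=50 shift=7
  byte[14]=0x29 cont=0 payload=0x29=41: acc |= 41<<7 -> acc=5298 shift=14 [end]
Varint 6: bytes[13:15] = B2 29 -> value 5298 (2 byte(s))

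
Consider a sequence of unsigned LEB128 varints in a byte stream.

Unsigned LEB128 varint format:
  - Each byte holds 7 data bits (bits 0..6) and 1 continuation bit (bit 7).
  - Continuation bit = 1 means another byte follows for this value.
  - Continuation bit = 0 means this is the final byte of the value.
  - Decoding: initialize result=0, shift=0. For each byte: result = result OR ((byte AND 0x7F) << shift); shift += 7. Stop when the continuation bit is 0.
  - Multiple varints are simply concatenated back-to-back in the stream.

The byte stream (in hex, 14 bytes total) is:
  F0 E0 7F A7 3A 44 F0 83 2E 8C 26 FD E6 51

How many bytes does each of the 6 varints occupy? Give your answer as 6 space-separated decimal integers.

Answer: 3 2 1 3 2 3

Derivation:
  byte[0]=0xF0 cont=1 payload=0x70=112: acc |= 112<<0 -> acc=112 shift=7
  byte[1]=0xE0 cont=1 payload=0x60=96: acc |= 96<<7 -> acc=12400 shift=14
  byte[2]=0x7F cont=0 payload=0x7F=127: acc |= 127<<14 -> acc=2093168 shift=21 [end]
Varint 1: bytes[0:3] = F0 E0 7F -> value 2093168 (3 byte(s))
  byte[3]=0xA7 cont=1 payload=0x27=39: acc |= 39<<0 -> acc=39 shift=7
  byte[4]=0x3A cont=0 payload=0x3A=58: acc |= 58<<7 -> acc=7463 shift=14 [end]
Varint 2: bytes[3:5] = A7 3A -> value 7463 (2 byte(s))
  byte[5]=0x44 cont=0 payload=0x44=68: acc |= 68<<0 -> acc=68 shift=7 [end]
Varint 3: bytes[5:6] = 44 -> value 68 (1 byte(s))
  byte[6]=0xF0 cont=1 payload=0x70=112: acc |= 112<<0 -> acc=112 shift=7
  byte[7]=0x83 cont=1 payload=0x03=3: acc |= 3<<7 -> acc=496 shift=14
  byte[8]=0x2E cont=0 payload=0x2E=46: acc |= 46<<14 -> acc=754160 shift=21 [end]
Varint 4: bytes[6:9] = F0 83 2E -> value 754160 (3 byte(s))
  byte[9]=0x8C cont=1 payload=0x0C=12: acc |= 12<<0 -> acc=12 shift=7
  byte[10]=0x26 cont=0 payload=0x26=38: acc |= 38<<7 -> acc=4876 shift=14 [end]
Varint 5: bytes[9:11] = 8C 26 -> value 4876 (2 byte(s))
  byte[11]=0xFD cont=1 payload=0x7D=125: acc |= 125<<0 -> acc=125 shift=7
  byte[12]=0xE6 cont=1 payload=0x66=102: acc |= 102<<7 -> acc=13181 shift=14
  byte[13]=0x51 cont=0 payload=0x51=81: acc |= 81<<14 -> acc=1340285 shift=21 [end]
Varint 6: bytes[11:14] = FD E6 51 -> value 1340285 (3 byte(s))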